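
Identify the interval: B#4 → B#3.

Descending from B#4 to B#3 is the same interval as ascending B#3 to B#4.
B to B is the same letter name, plus an octave, so the interval is some kind of octave.
Counting semitones, B#3→B#4 is 12, which is the perfect octave.

perfect 8th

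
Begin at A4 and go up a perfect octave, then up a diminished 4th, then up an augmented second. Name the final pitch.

E6

A perfect octave up from A4 is A5.
Up a diminished fourth from A5: Db6 (4 semitones up).
Db6 up an augmented second → E6 (3 semitones).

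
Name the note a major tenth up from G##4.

B##5

The tenth's letter: G up three letter names plus an octave → B.
Moving 16 semitones up from G##4 (the size of a major tenth) reaches B##5.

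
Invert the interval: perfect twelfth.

perfect fourth

First reduce the compound perfect twelfth to its simple form, a perfect fifth.
Inverted interval numbers add to nine, so a fifth pairs with a fourth (5 + 4 = 9).
And perfect stays perfect under inversion, so we get a perfect fourth.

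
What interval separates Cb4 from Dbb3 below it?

major seventh

Descending from Cb4 to Dbb3 is the same interval as ascending Dbb3 to Cb4.
D to C spans seven letter names (D-E-F-G-A-B-C) — that makes it a seventh of some quality.
Dbb3 to Cb4 is 11 semitones, matching the major seventh exactly, so the quality is major.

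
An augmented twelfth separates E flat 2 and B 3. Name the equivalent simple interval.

Each octave removed subtracts seven from the number: 12 − 7 = 5.
Quality carries through unchanged, so the simple form is an augmented fifth.

A5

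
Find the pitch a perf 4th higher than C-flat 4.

F-flat 4

Four letter names up from C: F.
A perfect fourth spans 5 semitones, so from Cb4 the target pitch is Fb4.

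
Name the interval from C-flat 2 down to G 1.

diminished 4th

Descending from Cb2 to G1 is the same interval as ascending G1 to Cb2.
G to C spans four letter names (G-A-B-C): a fourth.
G1 to Cb2 spans 4 semitones — one semitone narrower than the perfect fourth (5) — giving a diminished fourth.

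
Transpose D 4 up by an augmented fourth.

Four letter names up from D: G.
An augmented fourth is 6 semitones; 6 semitones up from D4 gives G#4.

G sharp 4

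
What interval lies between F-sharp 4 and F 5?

diminished octave

F to F is the same letter name, plus an octave: an octave.
The perfect octave is 12 semitones; here we have 11, one semitone narrower: diminished.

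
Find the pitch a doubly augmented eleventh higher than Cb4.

F#5

Four letters up from C (plus an octave) reaches F.
A doubly augmented eleventh spans 19 semitones, so from Cb4 the target pitch is F#5.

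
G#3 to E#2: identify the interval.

Descending from G#3 to E#2 is the same interval as ascending E#2 to G#3.
E to G spans three letter names (E-F-G), plus an octave, so the interval is some kind of tenth.
A major tenth would be 16 semitones, but E#2 to G#3 is 15 — one semitone narrower, making it a minor tenth.
(Equivalently, a compound minor third: a minor third plus an octave.)

minor tenth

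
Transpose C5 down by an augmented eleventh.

Gb3

The eleventh's letter: C down four letter names plus an octave → G.
Moving 18 semitones down from C5 (the size of an augmented eleventh) reaches Gb3.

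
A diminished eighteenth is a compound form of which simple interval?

Subtracting seven from the interval number removes an octave: 18 − 14 = 4.
So a diminished eighteenth is 2 octaves plus a diminished fourth. The quality is unchanged.

d4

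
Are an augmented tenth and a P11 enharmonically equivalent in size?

Yes

An augmented tenth spans 17 semitones, and a perfect eleventh also spans 17 semitones — they're enharmonic.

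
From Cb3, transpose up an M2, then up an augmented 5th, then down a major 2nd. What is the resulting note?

Up a major second from Cb3: Db3 (2 semitones up).
Up an augmented fifth from Db3: A3 (8 semitones up).
Down a major second from A3: G3 (2 semitones down).

G3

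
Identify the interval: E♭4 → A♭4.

perfect fourth

E to A spans four letter names (E-F-G-A), so the interval is some kind of fourth.
The perfect fourth spans 5 semitones, and Eb4 to Ab4 is exactly 5 semitones — so this is a perfect fourth.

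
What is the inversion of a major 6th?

The rule of nine gives the new number: 9 − 6 = 3, so a sixth becomes a third.
The quality also flips — major becomes minor — giving a minor third.

m3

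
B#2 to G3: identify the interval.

diminished sixth

B to G spans six letter names (B-C-D-E-F-G) — that makes it a sixth of some quality.
A major sixth would be 9 semitones; B#2 to G3 is 7, two semitones narrower, so the interval is diminished.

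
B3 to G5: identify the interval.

minor thirteenth

B to G spans six letter names (B-C-D-E-F-G), plus an octave — that makes it a thirteenth of some quality.
B3 to G5 is 20 semitones, a half step short of the major thirteenth (21), so this is minor.
(Equivalently, a compound minor sixth: a minor sixth plus an octave.)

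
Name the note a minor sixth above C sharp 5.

Counting six letter names up from C lands on A.
Moving 8 semitones up from C#5 (the size of a minor sixth) reaches A5.

A 5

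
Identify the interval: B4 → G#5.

B to G spans six letter names (B-C-D-E-F-G): a sixth.
B4 to G#5 is 9 semitones, matching the major sixth exactly, so the quality is major.

M6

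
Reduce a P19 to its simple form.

perfect 5th

Each octave removed subtracts seven from the number: 19 − 14 = 5.
Quality carries through unchanged, so the simple form is a perfect fifth.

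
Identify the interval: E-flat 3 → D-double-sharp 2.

doubly diminished ninth

Descending from Eb3 to D##2 is the same interval as ascending D##2 to Eb3.
D to E spans two letter names (D-E), plus an octave, so the interval is some kind of ninth.
A major ninth would be 14 semitones; D##2 to Eb3 is 11, three semitones narrower, so the interval is doubly diminished.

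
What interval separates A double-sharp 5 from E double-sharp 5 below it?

perfect fourth

Descending from A##5 to E##5 is the same interval as ascending E##5 to A##5.
E to A spans four letter names (E-F-G-A), so the interval is some kind of fourth.
Counting semitones, E##5→A##5 is 5, which is the perfect fourth.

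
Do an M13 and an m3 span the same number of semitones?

No

A major thirteenth is 21 semitones but a minor third is 3 semitones — different sizes.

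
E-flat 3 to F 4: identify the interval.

major ninth

E to F spans two letter names (E-F), plus an octave — that makes it a ninth of some quality.
Counting semitones, Eb3→F4 is 14, which is the major ninth.
(Equivalently, a compound major second: a major second plus an octave.)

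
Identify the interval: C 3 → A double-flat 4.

C to A spans six letter names (C-D-E-F-G-A), plus an octave — that makes it a thirteenth of some quality.
C3 to Abb4 spans 19 semitones — two semitones narrower than the major thirteenth (21) — giving a diminished thirteenth.
(Equivalently, a compound diminished sixth: a diminished sixth plus an octave.)

diminished 13th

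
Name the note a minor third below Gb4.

Eb4

Counting three letter names down from G lands on E.
A minor third spans 3 semitones, so from Gb4 the target pitch is Eb4.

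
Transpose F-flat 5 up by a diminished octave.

F-double-flat 6

An octave keeps the letter name F, an octave up from F.
A diminished octave spans 11 semitones, so from Fb5 the target pitch is Fbb6.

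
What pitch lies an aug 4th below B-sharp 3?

F-sharp 3

The fourth takes the letter from B down to F.
An augmented fourth spans 6 semitones, so from B#3 the target pitch is F#3.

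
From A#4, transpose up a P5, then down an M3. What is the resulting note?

C#5

A#4 up a perfect fifth → E#5 (7 semitones).
Down a major third from E#5: C#5 (4 semitones down).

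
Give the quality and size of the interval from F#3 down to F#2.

Descending from F#3 to F#2 is the same interval as ascending F#2 to F#3.
F to F is the same letter name, plus an octave, so the interval is some kind of octave.
Counting semitones, F#2→F#3 is 12, which is the perfect octave.

perfect octave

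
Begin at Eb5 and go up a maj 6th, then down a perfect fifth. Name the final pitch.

Up a major sixth from Eb5: C6 (9 semitones up).
Down a perfect fifth from C6: F5 (7 semitones down).

F5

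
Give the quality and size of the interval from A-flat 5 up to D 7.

augmented eleventh

A to D spans four letter names (A-B-C-D), plus an octave — that makes it an eleventh of some quality.
The perfect eleventh is 17 semitones; here we have 18, one semitone wider: augmented.
(Equivalently, a compound augmented fourth: an augmented fourth plus an octave.)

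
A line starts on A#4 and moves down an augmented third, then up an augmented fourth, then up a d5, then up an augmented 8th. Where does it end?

An augmented third down from A#4 is F4.
F4 up an augmented fourth → B4 (6 semitones).
Up a diminished fifth from B4: F5 (6 semitones up).
Up an augmented octave from F5: F#6 (13 semitones up).

F#6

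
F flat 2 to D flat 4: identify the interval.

major thirteenth

F to D spans six letter names (F-G-A-B-C-D), plus an octave, so the interval is some kind of thirteenth.
Fb2 to Db4 is 21 semitones, matching the major thirteenth exactly, so the quality is major.
(Equivalently, a compound major sixth: a major sixth plus an octave.)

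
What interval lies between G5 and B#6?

augmented tenth

G to B spans three letter names (G-A-B), plus an octave — that makes it a tenth of some quality.
A major tenth would be 16 semitones; G5 to B#6 is 17, one semitone wider, so the interval is augmented.
(Equivalently, a compound augmented third: an augmented third plus an octave.)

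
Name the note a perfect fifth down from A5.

D5

Five letter names down from A: D.
A perfect fifth is 7 semitones; 7 semitones down from A5 gives D5.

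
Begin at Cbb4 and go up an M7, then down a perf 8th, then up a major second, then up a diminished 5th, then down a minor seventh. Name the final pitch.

Abb3

Up a major seventh from Cbb4: Bbb4 (11 semitones up).
Down a perfect octave from Bbb4: Bbb3 (12 semitones down).
Bbb3 up a major second → Cb4 (2 semitones).
Up a diminished fifth from Cb4: Gbb4 (6 semitones up).
A minor seventh down from Gbb4 is Abb3.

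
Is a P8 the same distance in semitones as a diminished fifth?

A perfect octave spans 12 semitones; a diminished fifth spans 6 semitones. They differ by 6.

No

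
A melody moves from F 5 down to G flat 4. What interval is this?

Descending from F5 to Gb4 is the same interval as ascending Gb4 to F5.
G to F spans seven letter names (G-A-B-C-D-E-F), so the interval is some kind of seventh.
The major seventh spans 11 semitones, and Gb4 to F5 is exactly 11 semitones — so this is a major seventh.

M7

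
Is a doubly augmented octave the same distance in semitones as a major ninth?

A doubly augmented octave spans 14 semitones, and a major ninth also spans 14 semitones — they're enharmonic.

Yes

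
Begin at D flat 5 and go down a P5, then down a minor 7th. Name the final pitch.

A flat 3

A perfect fifth down from Db5 is Gb4.
Down a minor seventh from Gb4: Ab3 (10 semitones down).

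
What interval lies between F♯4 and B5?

P11

F to B spans four letter names (F-G-A-B), plus an octave: an eleventh.
The perfect eleventh spans 17 semitones, and F#4 to B5 is exactly 17 semitones — so this is a perfect eleventh.
(Equivalently, a compound perfect fourth: a perfect fourth plus an octave.)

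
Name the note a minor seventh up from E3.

D4

Seven letter names up from E: D.
A minor seventh is 10 semitones; 10 semitones up from E3 gives D4.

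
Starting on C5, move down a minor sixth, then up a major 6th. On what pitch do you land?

C#5

C5 down a minor sixth → E4 (8 semitones).
E4 up a major sixth → C#5 (9 semitones).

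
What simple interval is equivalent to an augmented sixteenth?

Each octave removed subtracts seven from the number: 16 − 14 = 2.
That makes an augmented sixteenth a compound augmented second — 2 octaves plus an augmented second.

augmented second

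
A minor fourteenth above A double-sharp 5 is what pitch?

The fourteenth's letter: A up seven letter names plus an octave → G.
A minor fourteenth spans 22 semitones, so from A##5 the target pitch is G##7.

G double-sharp 7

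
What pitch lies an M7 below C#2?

Seven letter names down from C: D.
Moving 11 semitones down from C#2 (the size of a major seventh) reaches D1.

D1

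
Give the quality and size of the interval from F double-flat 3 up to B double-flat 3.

A4

F to B spans four letter names (F-G-A-B): a fourth.
A perfect fourth would be 5 semitones; Fbb3 to Bbb3 is 6, one semitone wider, so the interval is augmented.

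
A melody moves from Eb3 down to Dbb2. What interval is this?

augmented ninth

Descending from Eb3 to Dbb2 is the same interval as ascending Dbb2 to Eb3.
D to E spans two letter names (D-E), plus an octave: a ninth.
Dbb2 to Eb3 spans 15 semitones — one semitone wider than the major ninth (14) — giving an augmented ninth.
(Equivalently, a compound augmented second: an augmented second plus an octave.)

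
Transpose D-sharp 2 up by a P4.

The fourth takes the letter from D up to G.
A perfect fourth spans 5 semitones, so from D#2 the target pitch is G#2.

G-sharp 2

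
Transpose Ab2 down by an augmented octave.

For an octave the letter name doesn't change: still A, an octave down.
An augmented octave is 13 semitones; 13 semitones down from Ab2 gives Abb1.

Abb1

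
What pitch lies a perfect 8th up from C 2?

An octave keeps the letter name C, an octave up from C.
A perfect octave is 12 semitones; 12 semitones up from C2 gives C3.

C 3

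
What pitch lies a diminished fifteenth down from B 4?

B-sharp 2

For a fifteenth the letter name doesn't change: still B, two octaves down.
A diminished fifteenth is 23 semitones; 23 semitones down from B4 gives B#2.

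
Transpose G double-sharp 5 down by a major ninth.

F double-sharp 4

Two letters down from G (plus an octave) reaches F.
A major ninth spans 14 semitones, so from G##5 the target pitch is F##4.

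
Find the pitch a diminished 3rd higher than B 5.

The third takes the letter from B up to D.
Moving 2 semitones up from B5 (the size of a diminished third) reaches Db6.

D-flat 6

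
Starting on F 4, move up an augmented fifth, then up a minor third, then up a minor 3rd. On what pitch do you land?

Up an augmented fifth from F4: C#5 (8 semitones up).
C#5 up a minor third → E5 (3 semitones).
A minor third up from E5 is G5.

G 5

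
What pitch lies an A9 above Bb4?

Counting two letter names plus an octave up from B lands on C.
An augmented ninth spans 15 semitones, so from Bb4 the target pitch is C#6.

C#6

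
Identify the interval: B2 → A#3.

B to A spans seven letter names (B-C-D-E-F-G-A): a seventh.
The major seventh spans 11 semitones, and B2 to A#3 is exactly 11 semitones — so this is a major seventh.

major seventh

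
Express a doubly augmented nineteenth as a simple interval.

Subtracting seven from the interval number removes an octave: 19 − 14 = 5.
So a doubly augmented nineteenth is 2 octaves plus a doubly augmented fifth. The quality is unchanged.

AA5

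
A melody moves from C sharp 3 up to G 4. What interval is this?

C to G spans five letter names (C-D-E-F-G), plus an octave — that makes it a twelfth of some quality.
C#3 to G4 spans 18 semitones — one semitone narrower than the perfect twelfth (19) — giving a diminished twelfth.
(Equivalently, a compound diminished fifth: a diminished fifth plus an octave.)

d12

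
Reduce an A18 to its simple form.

augmented 4th

Each octave removed subtracts seven from the number: 18 − 14 = 4.
Quality carries through unchanged, so the simple form is an augmented fourth.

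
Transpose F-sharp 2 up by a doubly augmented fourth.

B-double-sharp 2

The fourth takes the letter from F up to B.
Moving 7 semitones up from F#2 (the size of a doubly augmented fourth) reaches B##2.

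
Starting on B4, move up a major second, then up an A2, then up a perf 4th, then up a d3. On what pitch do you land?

B5

Up a major second from B4: C#5 (2 semitones up).
Up an augmented second from C#5: D##5 (3 semitones up).
A perfect fourth up from D##5 is G##5.
G##5 up a diminished third → B5 (2 semitones).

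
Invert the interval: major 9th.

First reduce the compound major ninth to its simple form, a major second.
Inverted interval numbers add to nine, so a second pairs with a seventh (2 + 7 = 9).
Quality inverts too: major becomes minor. That makes the inversion a minor seventh.

minor 7th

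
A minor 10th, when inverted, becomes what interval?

major 6th

First reduce the compound minor tenth to its simple form, a minor third.
Interval numbers invert to sum to nine: 3 + 6 = 9, so a third inverts to a sixth.
Quality inverts too: minor becomes major. That makes the inversion a major sixth.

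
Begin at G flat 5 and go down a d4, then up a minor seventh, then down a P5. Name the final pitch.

A diminished fourth down from Gb5 is D5.
D5 up a minor seventh → C6 (10 semitones).
Down a perfect fifth from C6: F5 (7 semitones down).

F 5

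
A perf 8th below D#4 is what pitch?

An octave keeps the letter name D, an octave down from D.
A perfect octave spans 12 semitones, so from D#4 the target pitch is D#3.

D#3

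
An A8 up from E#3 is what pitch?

For an octave the letter name doesn't change: still E, an octave up.
An augmented octave spans 13 semitones, so from E#3 the target pitch is E##4.

E##4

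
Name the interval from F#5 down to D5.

Descending from F#5 to D5 is the same interval as ascending D5 to F#5.
D to F spans three letter names (D-E-F), so the interval is some kind of third.
Counting semitones, D5→F#5 is 4, which is the major third.

major 3rd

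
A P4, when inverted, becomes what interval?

Inverted interval numbers add to nine, so a fourth pairs with a fifth (4 + 5 = 9).
The quality also flips — perfect stays perfect — giving a perfect fifth.

perfect 5th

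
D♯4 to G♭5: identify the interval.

doubly diminished eleventh

D to G spans four letter names (D-E-F-G), plus an octave: an eleventh.
A perfect eleventh would be 17 semitones; D#4 to Gb5 is 15, two semitones narrower, so the interval is doubly diminished.
(Equivalently, a compound doubly diminished fourth: a doubly diminished fourth plus an octave.)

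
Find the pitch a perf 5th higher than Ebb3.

Bbb3

Five letter names up from E: B.
A perfect fifth spans 7 semitones, so from Ebb3 the target pitch is Bbb3.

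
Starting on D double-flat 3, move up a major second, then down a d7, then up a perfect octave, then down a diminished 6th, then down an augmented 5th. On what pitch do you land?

Up a major second from Dbb3: Ebb3 (2 semitones up).
Down a diminished seventh from Ebb3: F2 (9 semitones down).
A perfect octave up from F2 is F3.
F3 down a diminished sixth → A#2 (7 semitones).
A#2 down an augmented fifth → D2 (8 semitones).

D 2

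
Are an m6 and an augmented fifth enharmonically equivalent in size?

A minor sixth spans 8 semitones, and an augmented fifth also spans 8 semitones — they're enharmonic.

Yes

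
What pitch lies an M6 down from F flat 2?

Six letter names down from F: A.
A major sixth is 9 semitones; 9 semitones down from Fb2 gives Abb1.

A double-flat 1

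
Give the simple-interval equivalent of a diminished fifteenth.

Take out an octave (7 from the number): 15 − 7 = 8.
That makes a diminished fifteenth a compound diminished octave — an octave plus a diminished octave.

diminished octave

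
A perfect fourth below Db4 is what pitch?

The fourth takes the letter from D down to A.
A perfect fourth spans 5 semitones, so from Db4 the target pitch is Ab3.

Ab3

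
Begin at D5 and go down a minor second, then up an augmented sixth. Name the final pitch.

A minor second down from D5 is C#5.
C#5 up an augmented sixth → A##5 (10 semitones).

A##5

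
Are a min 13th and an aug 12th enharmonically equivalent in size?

Yes

Both span 20 semitones: a minor thirteenth and an augmented twelfth are the same chromatic distance.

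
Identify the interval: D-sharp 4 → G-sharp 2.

P12

Descending from D#4 to G#2 is the same interval as ascending G#2 to D#4.
G to D spans five letter names (G-A-B-C-D), plus an octave, so the interval is some kind of twelfth.
Counting semitones, G#2→D#4 is 19, which is the perfect twelfth.
(Equivalently, a compound perfect fifth: a perfect fifth plus an octave.)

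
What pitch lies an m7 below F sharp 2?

Seven letter names down from F: G.
A minor seventh spans 10 semitones, so from F#2 the target pitch is G#1.

G sharp 1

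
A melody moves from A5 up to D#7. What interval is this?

augmented 11th

A to D spans four letter names (A-B-C-D), plus an octave: an eleventh.
The perfect eleventh is 17 semitones; here we have 18, one semitone wider: augmented.
(Equivalently, a compound augmented fourth: an augmented fourth plus an octave.)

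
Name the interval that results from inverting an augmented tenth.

d6

First reduce the compound augmented tenth to its simple form, an augmented third.
Interval numbers invert to sum to nine: 3 + 6 = 9, so a third inverts to a sixth.
The quality also flips — augmented becomes diminished — giving a diminished sixth.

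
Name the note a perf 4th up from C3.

Counting four letter names up from C lands on F.
Moving 5 semitones up from C3 (the size of a perfect fourth) reaches F3.

F3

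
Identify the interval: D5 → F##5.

augmented 3rd

D to F spans three letter names (D-E-F): a third.
A major third would be 4 semitones; D5 to F##5 is 5, one semitone wider, so the interval is augmented.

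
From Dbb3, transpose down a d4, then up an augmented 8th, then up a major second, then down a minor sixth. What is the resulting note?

D#3

Dbb3 down a diminished fourth → Ab2 (4 semitones).
Ab2 up an augmented octave → A3 (13 semitones).
A3 up a major second → B3 (2 semitones).
A minor sixth down from B3 is D#3.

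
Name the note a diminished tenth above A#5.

C7

The tenth's letter: A up three letter names plus an octave → C.
A diminished tenth is 14 semitones; 14 semitones up from A#5 gives C7.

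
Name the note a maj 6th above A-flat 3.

F 4

Six letter names up from A: F.
A major sixth is 9 semitones; 9 semitones up from Ab3 gives F4.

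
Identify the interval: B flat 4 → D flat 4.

Descending from Bb4 to Db4 is the same interval as ascending Db4 to Bb4.
D to B spans six letter names (D-E-F-G-A-B) — that makes it a sixth of some quality.
The major sixth spans 9 semitones, and Db4 to Bb4 is exactly 9 semitones — so this is a major sixth.

major sixth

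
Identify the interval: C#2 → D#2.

C to D spans two letter names (C-D): a second.
Counting semitones, C#2→D#2 is 2, which is the major second.

major 2nd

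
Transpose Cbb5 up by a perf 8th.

Cbb6

The letter stays C (same as the start), shifted an octave up.
A perfect octave spans 12 semitones, so from Cbb5 the target pitch is Cbb6.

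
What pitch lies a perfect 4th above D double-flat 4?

Counting four letter names up from D lands on G.
A perfect fourth is 5 semitones; 5 semitones up from Dbb4 gives Gbb4.

G double-flat 4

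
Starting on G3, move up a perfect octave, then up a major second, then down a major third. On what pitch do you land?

G3 up a perfect octave → G4 (12 semitones).
A major second up from G4 is A4.
Down a major third from A4: F4 (4 semitones down).

F4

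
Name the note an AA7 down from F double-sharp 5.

G flat 4

The seventh takes the letter from F down to G.
A doubly augmented seventh spans 13 semitones, so from F##5 the target pitch is Gb4.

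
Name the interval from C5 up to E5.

C to E spans three letter names (C-D-E), so the interval is some kind of third.
C5 to E5 is 4 semitones, matching the major third exactly, so the quality is major.

major 3rd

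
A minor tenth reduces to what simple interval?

minor third

Each octave removed subtracts seven from the number: 10 − 7 = 3.
So a minor tenth is an octave plus a minor third. The quality is unchanged.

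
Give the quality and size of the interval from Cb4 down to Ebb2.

major thirteenth

Descending from Cb4 to Ebb2 is the same interval as ascending Ebb2 to Cb4.
E to C spans six letter names (E-F-G-A-B-C), plus an octave — that makes it a thirteenth of some quality.
Ebb2 to Cb4 is 21 semitones, matching the major thirteenth exactly, so the quality is major.
(Equivalently, a compound major sixth: a major sixth plus an octave.)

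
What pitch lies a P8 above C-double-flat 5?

C-double-flat 6

The letter stays C (same as the start), shifted an octave up.
A perfect octave is 12 semitones; 12 semitones up from Cbb5 gives Cbb6.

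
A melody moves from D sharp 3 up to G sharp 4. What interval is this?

D to G spans four letter names (D-E-F-G), plus an octave, so the interval is some kind of eleventh.
The perfect eleventh spans 17 semitones, and D#3 to G#4 is exactly 17 semitones — so this is a perfect eleventh.
(Equivalently, a compound perfect fourth: a perfect fourth plus an octave.)

perfect eleventh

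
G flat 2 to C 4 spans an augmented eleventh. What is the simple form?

augmented 4th

Each octave removed subtracts seven from the number: 11 − 7 = 4.
Quality carries through unchanged, so the simple form is an augmented fourth.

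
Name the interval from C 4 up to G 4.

perfect fifth

C to G spans five letter names (C-D-E-F-G): a fifth.
C4 to G4 is 7 semitones, matching the perfect fifth exactly, so the quality is perfect.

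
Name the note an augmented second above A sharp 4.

B double-sharp 4

The second takes the letter from A up to B.
An augmented second is 3 semitones; 3 semitones up from A#4 gives B##4.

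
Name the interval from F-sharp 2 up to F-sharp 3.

F to F is the same letter name, plus an octave — that makes it an octave of some quality.
Counting semitones, F#2→F#3 is 12, which is the perfect octave.

perfect 8th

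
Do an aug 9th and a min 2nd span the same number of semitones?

No

15 semitones (augmented ninth) vs 1 semitone (minor second): not equal.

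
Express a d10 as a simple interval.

d3

Subtracting seven from the interval number removes an octave: 10 − 7 = 3.
Quality carries through unchanged, so the simple form is a diminished third.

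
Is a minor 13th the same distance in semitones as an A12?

A minor thirteenth = 20 semitones = an augmented twelfth; enharmonically equal.

Yes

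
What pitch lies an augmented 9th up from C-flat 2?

Two letters up from C (plus an octave) reaches D.
An augmented ninth is 15 semitones; 15 semitones up from Cb2 gives D3.

D 3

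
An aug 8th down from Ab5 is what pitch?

Abb4

For an octave the letter name doesn't change: still A, an octave down.
Moving 13 semitones down from Ab5 (the size of an augmented octave) reaches Abb4.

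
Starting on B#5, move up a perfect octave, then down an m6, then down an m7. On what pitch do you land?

A perfect octave up from B#5 is B#6.
B#6 down a minor sixth → D##6 (8 semitones).
Down a minor seventh from D##6: E##5 (10 semitones down).

E##5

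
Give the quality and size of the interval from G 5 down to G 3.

Descending from G5 to G3 is the same interval as ascending G3 to G5.
G to G is the same letter name, plus 2 octaves, so the interval is some kind of fifteenth.
Counting semitones, G3→G5 is 24, which is the perfect fifteenth.
(Equivalently, a compound perfect octave: a perfect octave plus an octave.)

perfect fifteenth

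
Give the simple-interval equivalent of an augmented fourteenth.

A7

Subtracting seven from the interval number removes an octave: 14 − 7 = 7.
Quality carries through unchanged, so the simple form is an augmented seventh.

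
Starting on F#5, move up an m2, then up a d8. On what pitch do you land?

Gb6

Up a minor second from F#5: G5 (1 semitone up).
G5 up a diminished octave → Gb6 (11 semitones).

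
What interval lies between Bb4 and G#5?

augmented 6th

B to G spans six letter names (B-C-D-E-F-G): a sixth.
A major sixth would be 9 semitones; Bb4 to G#5 is 10, one semitone wider, so the interval is augmented.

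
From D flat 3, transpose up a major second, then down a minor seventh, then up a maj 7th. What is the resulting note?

E 3

Up a major second from Db3: Eb3 (2 semitones up).
Eb3 down a minor seventh → F2 (10 semitones).
Up a major seventh from F2: E3 (11 semitones up).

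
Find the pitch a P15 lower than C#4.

C#2

For a fifteenth the letter name doesn't change: still C, two octaves down.
A perfect fifteenth spans 24 semitones, so from C#4 the target pitch is C#2.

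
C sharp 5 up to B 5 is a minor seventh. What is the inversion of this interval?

major second

Interval numbers invert to sum to nine: 7 + 2 = 9, so a seventh inverts to a second.
And minor becomes major under inversion, so we get a major second.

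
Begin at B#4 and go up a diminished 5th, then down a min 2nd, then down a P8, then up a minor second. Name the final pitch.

F#4

A diminished fifth up from B#4 is F#5.
Down a minor second from F#5: E#5 (1 semitone down).
Down a perfect octave from E#5: E#4 (12 semitones down).
E#4 up a minor second → F#4 (1 semitone).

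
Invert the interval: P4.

perfect 5th

Interval numbers invert to sum to nine: 4 + 5 = 9, so a fourth inverts to a fifth.
And perfect stays perfect under inversion, so we get a perfect fifth.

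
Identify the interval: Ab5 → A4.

d8

Descending from Ab5 to A4 is the same interval as ascending A4 to Ab5.
A to A is the same letter name, plus an octave, so the interval is some kind of octave.
The perfect octave is 12 semitones; here we have 11, one semitone narrower: diminished.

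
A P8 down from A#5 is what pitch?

A#4

The letter stays A (same as the start), shifted an octave down.
Moving 12 semitones down from A#5 (the size of a perfect octave) reaches A#4.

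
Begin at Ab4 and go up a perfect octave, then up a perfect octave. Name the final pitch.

Ab6

Ab4 up a perfect octave → Ab5 (12 semitones).
Ab5 up a perfect octave → Ab6 (12 semitones).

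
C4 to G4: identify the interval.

C to G spans five letter names (C-D-E-F-G): a fifth.
C4 to G4 is 7 semitones, matching the perfect fifth exactly, so the quality is perfect.

perfect 5th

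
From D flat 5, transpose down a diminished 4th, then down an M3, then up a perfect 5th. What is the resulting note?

Db5 down a diminished fourth → A4 (4 semitones).
A4 down a major third → F4 (4 semitones).
F4 up a perfect fifth → C5 (7 semitones).

C 5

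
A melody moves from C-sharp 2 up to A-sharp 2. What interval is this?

C to A spans six letter names (C-D-E-F-G-A): a sixth.
C#2 to A#2 is 9 semitones, matching the major sixth exactly, so the quality is major.

major sixth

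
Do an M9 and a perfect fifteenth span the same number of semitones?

No

A major ninth spans 14 semitones; a perfect fifteenth spans 24 semitones. They differ by 10.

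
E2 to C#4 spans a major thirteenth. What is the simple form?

Take out an octave (7 from the number): 13 − 7 = 6.
That makes a major thirteenth a compound major sixth — an octave plus a major sixth.

major 6th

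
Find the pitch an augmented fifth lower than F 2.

Five letter names down from F: B.
An augmented fifth spans 8 semitones, so from F2 the target pitch is Bbb1.

B double-flat 1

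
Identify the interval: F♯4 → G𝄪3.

d7

Descending from F#4 to G##3 is the same interval as ascending G##3 to F#4.
G to F spans seven letter names (G-A-B-C-D-E-F): a seventh.
A major seventh would be 11 semitones; G##3 to F#4 is 9, two semitones narrower, so the interval is diminished.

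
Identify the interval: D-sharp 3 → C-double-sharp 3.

m2

Descending from D#3 to C##3 is the same interval as ascending C##3 to D#3.
C to D spans two letter names (C-D), so the interval is some kind of second.
A major second would be 2 semitones, but C##3 to D#3 is 1 — one semitone narrower, making it a minor second.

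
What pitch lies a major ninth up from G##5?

The ninth's letter: G up two letter names plus an octave → A.
A major ninth is 14 semitones; 14 semitones up from G##5 gives A##6.

A##6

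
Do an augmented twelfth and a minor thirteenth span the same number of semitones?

Yes

An augmented twelfth = 20 semitones = a minor thirteenth; enharmonically equal.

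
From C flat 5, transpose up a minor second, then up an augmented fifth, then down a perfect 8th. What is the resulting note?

A flat 4

A minor second up from Cb5 is Dbb5.
An augmented fifth up from Dbb5 is Ab5.
A perfect octave down from Ab5 is Ab4.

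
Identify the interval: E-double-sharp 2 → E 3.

E to E is the same letter name, plus an octave: an octave.
A perfect octave would be 12 semitones; E##2 to E3 is 10, two semitones narrower, so the interval is doubly diminished.

doubly diminished 8th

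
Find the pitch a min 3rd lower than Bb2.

Three letter names down from B: G.
Moving 3 semitones down from Bb2 (the size of a minor third) reaches G2.

G2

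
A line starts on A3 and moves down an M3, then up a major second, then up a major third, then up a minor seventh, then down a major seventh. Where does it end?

Bb3

A major third down from A3 is F3.
A major second up from F3 is G3.
Up a major third from G3: B3 (4 semitones up).
A minor seventh up from B3 is A4.
Down a major seventh from A4: Bb3 (11 semitones down).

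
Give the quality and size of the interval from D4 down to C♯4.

minor 2nd

Descending from D4 to C#4 is the same interval as ascending C#4 to D4.
C to D spans two letter names (C-D), so the interval is some kind of second.
At 1 semitone, C#4→D4 falls one short of a major second: minor.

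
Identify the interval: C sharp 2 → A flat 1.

augmented third

Descending from C#2 to Ab1 is the same interval as ascending Ab1 to C#2.
A to C spans three letter names (A-B-C), so the interval is some kind of third.
A major third would be 4 semitones; Ab1 to C#2 is 5, one semitone wider, so the interval is augmented.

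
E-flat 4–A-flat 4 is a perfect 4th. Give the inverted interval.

Interval numbers invert to sum to nine: 4 + 5 = 9, so a fourth inverts to a fifth.
Quality inverts too: perfect stays perfect. That makes the inversion a perfect fifth.

perfect fifth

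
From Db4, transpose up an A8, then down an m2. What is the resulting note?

Up an augmented octave from Db4: D5 (13 semitones up).
A minor second down from D5 is C#5.

C#5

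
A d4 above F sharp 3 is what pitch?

Four letter names up from F: B.
Moving 4 semitones up from F#3 (the size of a diminished fourth) reaches Bb3.

B flat 3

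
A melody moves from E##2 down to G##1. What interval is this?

Descending from E##2 to G##1 is the same interval as ascending G##1 to E##2.
G to E spans six letter names (G-A-B-C-D-E) — that makes it a sixth of some quality.
The major sixth spans 9 semitones, and G##1 to E##2 is exactly 9 semitones — so this is a major sixth.

M6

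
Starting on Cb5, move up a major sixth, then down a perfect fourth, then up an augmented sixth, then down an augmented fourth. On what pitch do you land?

G5

A major sixth up from Cb5 is Ab5.
Ab5 down a perfect fourth → Eb5 (5 semitones).
Eb5 up an augmented sixth → C#6 (10 semitones).
An augmented fourth down from C#6 is G5.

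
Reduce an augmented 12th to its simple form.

A5

Subtracting seven from the interval number removes an octave: 12 − 7 = 5.
Quality carries through unchanged, so the simple form is an augmented fifth.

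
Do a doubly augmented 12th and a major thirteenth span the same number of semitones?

A doubly augmented twelfth spans 21 semitones, and a major thirteenth also spans 21 semitones — they're enharmonic.

Yes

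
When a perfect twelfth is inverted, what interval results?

P4

First reduce the compound perfect twelfth to its simple form, a perfect fifth.
The rule of nine gives the new number: 9 − 5 = 4, so a fifth becomes a fourth.
And perfect stays perfect under inversion, so we get a perfect fourth.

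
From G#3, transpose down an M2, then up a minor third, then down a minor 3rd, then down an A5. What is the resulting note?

Bb2

Down a major second from G#3: F#3 (2 semitones down).
A minor third up from F#3 is A3.
Down a minor third from A3: F#3 (3 semitones down).
Down an augmented fifth from F#3: Bb2 (8 semitones down).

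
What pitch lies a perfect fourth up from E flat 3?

A flat 3

Four letter names up from E: A.
A perfect fourth is 5 semitones; 5 semitones up from Eb3 gives Ab3.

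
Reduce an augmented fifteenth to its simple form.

Take out an octave (7 from the number): 15 − 7 = 8.
So an augmented fifteenth is an octave plus an augmented octave. The quality is unchanged.

augmented 8th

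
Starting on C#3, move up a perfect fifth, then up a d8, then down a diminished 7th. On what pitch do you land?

A perfect fifth up from C#3 is G#3.
A diminished octave up from G#3 is G4.
A diminished seventh down from G4 is A#3.

A#3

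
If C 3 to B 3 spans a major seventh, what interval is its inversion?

Interval numbers invert to sum to nine: 7 + 2 = 9, so a seventh inverts to a second.
And major becomes minor under inversion, so we get a minor second.

minor second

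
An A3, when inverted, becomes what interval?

Inverted interval numbers add to nine, so a third pairs with a sixth (3 + 6 = 9).
Quality inverts too: augmented becomes diminished. That makes the inversion a diminished sixth.

diminished sixth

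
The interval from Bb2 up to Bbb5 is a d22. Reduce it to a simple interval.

Each octave removed subtracts seven from the number: 22 − 14 = 8.
That makes a diminished twenty-second a compound diminished octave — 2 octaves plus a diminished octave.

diminished 8th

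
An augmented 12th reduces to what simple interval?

augmented 5th

Take out an octave (7 from the number): 12 − 7 = 5.
So an augmented twelfth is an octave plus an augmented fifth. The quality is unchanged.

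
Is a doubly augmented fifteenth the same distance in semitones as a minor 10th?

A doubly augmented fifteenth is 26 semitones but a minor tenth is 15 semitones — different sizes.

No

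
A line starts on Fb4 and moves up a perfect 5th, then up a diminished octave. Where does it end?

Up a perfect fifth from Fb4: Cb5 (7 semitones up).
A diminished octave up from Cb5 is Cbb6.

Cbb6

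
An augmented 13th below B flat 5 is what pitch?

D double-flat 4

Counting six letter names plus an octave down from B lands on D.
Moving 22 semitones down from Bb5 (the size of an augmented thirteenth) reaches Dbb4.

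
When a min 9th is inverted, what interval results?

M7

First reduce the compound minor ninth to its simple form, a minor second.
Interval numbers invert to sum to nine: 2 + 7 = 9, so a second inverts to a seventh.
And minor becomes major under inversion, so we get a major seventh.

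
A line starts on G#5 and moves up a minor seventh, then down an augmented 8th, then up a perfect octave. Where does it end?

A minor seventh up from G#5 is F#6.
An augmented octave down from F#6 is F5.
A perfect octave up from F5 is F6.

F6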